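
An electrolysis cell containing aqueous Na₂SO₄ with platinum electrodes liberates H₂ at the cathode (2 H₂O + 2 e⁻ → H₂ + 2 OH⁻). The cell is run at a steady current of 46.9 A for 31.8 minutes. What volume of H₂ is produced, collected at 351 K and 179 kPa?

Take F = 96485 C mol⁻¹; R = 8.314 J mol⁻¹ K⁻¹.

Q = I·t = 46.90 A × 1908.0 s = 89490 C.
n(e⁻) = Q/F = 89490 / 96485 = 0.9275 mol.
2 electrons are transferred per H₂ molecule, so n(H₂) = 0.9275 / 2 = 0.4637 mol.
V = nRT/P = (0.4637 × 8.314 × 351) / (179 × 10³ Pa) = 0.00756 m³ = 7.56 L.

7.56 L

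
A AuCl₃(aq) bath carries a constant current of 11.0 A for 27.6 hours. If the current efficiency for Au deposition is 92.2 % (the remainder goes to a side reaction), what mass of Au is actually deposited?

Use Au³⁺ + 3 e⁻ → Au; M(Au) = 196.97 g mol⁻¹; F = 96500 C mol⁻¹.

686 g

Q = I·t = 11.00 × 99360 = 1093000 C.
n(e⁻) = 1093000/96500 = 11.33 mol; theoretically n(Au) = 11.33/3 = 3.775 mol, m_theo = 743.6 g.
At 92.2 % efficiency, m_actual = 0.922 × 743.6 = 686 g.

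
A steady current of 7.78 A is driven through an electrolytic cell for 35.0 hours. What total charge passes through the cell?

9.80 × 10⁵ C

Q = I·t = 7.780 A × 126000 s = 9.80 × 10⁵ C.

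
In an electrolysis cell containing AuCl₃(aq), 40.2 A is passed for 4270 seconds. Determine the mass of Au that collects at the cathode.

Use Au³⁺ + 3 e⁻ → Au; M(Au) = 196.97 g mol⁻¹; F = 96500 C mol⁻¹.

117 g

Q = I·t = 40.20 A × 4270.0 s = 171700 C.
n(e⁻) = Q/F = 171700 / 96500 = 1.779 mol.
Au³⁺ + 3 e⁻ → Au, so n(Au) = n(e⁻)/3 = 0.5929 mol.
m = n·M = 0.5929 × 196.97 = 117 g.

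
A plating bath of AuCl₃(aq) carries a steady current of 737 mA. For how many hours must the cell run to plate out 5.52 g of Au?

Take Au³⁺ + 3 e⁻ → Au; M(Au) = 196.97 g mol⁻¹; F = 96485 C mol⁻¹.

n(Au) = m/M = 5.52 / 196.97 = 0.02802 mol.
Each Au atom requires 3 electrons, so n(e⁻) = 3 × 0.02802 = 0.08407 mol.
Q = n(e⁻)·F = 0.08407 × 96485 = 8112 C.
t = Q/I = 8112 / 0.7370 A = 11010 s = 3.06 h.

3.06 h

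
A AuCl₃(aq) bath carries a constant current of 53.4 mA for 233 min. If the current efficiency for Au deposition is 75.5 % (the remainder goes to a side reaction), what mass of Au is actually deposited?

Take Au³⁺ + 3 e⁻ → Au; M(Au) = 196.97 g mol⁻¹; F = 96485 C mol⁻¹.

Q = I·t = 0.05340 × 13980 = 746.5 C.
n(e⁻) = 746.5/96485 = 0.007737 mol; theoretically n(Au) = 0.007737/3 = 0.002579 mol, m_theo = 0.5080 g.
At 75.5 % efficiency, m_actual = 0.755 × 0.5080 = 0.384 g.

0.384 g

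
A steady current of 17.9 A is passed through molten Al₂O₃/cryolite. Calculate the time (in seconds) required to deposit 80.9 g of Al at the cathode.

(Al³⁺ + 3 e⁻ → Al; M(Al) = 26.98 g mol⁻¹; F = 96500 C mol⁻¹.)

48500 s

n(Al) = m/M = 80.9 / 26.98 = 2.999 mol.
Each Al atom requires 3 electrons, so n(e⁻) = 3 × 2.999 = 8.996 mol.
Q = n(e⁻)·F = 8.996 × 96500 = 868100 C.
t = Q/I = 868100 / 17.90 A = 48500 s.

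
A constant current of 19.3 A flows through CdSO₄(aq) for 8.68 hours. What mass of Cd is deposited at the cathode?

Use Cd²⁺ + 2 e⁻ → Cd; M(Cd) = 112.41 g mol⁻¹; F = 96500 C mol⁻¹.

351 g

Q = I·t = 19.30 A × 31248 s = 603100 C.
n(e⁻) = Q/F = 603100 / 96500 = 6.250 mol.
Cd²⁺ + 2 e⁻ → Cd, so n(Cd) = n(e⁻)/2 = 3.125 mol.
m = n·M = 3.125 × 112.41 = 351 g.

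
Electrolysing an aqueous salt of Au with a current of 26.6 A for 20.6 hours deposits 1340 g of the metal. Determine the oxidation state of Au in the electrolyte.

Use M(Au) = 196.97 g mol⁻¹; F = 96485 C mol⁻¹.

Q = I·t = 26.60 A × 74160 s = 1973000 C, so n(e⁻) = 1973000/96485 = 20.45 mol.
n(Au) deposited = 1340 / 196.97 = 6.803 mol.
Electrons per atom = n(e⁻)/n(Au) = 20.45 / 6.803 = 3.01 ≈ 3, so the ion is Au³⁺.

+3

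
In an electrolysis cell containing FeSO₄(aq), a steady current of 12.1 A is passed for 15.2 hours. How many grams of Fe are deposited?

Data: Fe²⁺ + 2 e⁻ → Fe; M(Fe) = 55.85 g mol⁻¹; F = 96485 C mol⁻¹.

Q = I·t = 12.10 A × 54720 s = 662100 C.
n(e⁻) = Q/F = 662100 / 96485 = 6.862 mol.
Fe²⁺ + 2 e⁻ → Fe, so n(Fe) = n(e⁻)/2 = 3.431 mol.
m = n·M = 3.431 × 55.85 = 192 g.

192 g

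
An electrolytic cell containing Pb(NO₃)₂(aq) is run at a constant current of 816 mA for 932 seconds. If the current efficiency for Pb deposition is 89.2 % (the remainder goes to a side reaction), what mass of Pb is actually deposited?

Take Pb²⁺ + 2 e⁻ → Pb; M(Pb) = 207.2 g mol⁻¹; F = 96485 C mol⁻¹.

0.728 g

Q = I·t = 0.8160 × 932.00 = 760.5 C.
n(e⁻) = 760.5/96485 = 0.007882 mol; theoretically n(Pb) = 0.007882/2 = 0.003941 mol, m_theo = 0.8166 g.
At 89.2 % efficiency, m_actual = 0.892 × 0.8166 = 0.728 g.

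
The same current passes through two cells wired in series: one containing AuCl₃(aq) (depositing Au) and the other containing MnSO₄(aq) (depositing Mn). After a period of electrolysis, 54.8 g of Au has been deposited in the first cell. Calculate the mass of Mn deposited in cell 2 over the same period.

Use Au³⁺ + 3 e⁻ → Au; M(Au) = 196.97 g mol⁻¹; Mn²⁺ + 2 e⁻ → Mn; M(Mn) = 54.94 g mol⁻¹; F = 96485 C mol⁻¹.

22.9 g

n(Au) = 54.8 / 196.97 = 0.2782 mol.
Since Au³⁺ + 3 e⁻ → Au, n(e⁻) passed = 3 × 0.2782 = 0.8346 mol.
Cells in series carry the same charge, so the same 0.8346 mol of electrons passes through cell 2.
Mn²⁺ + 2 e⁻ → Mn, so n(Mn) = 0.8346 / 2 = 0.4173 mol.
m(Mn) = 0.4173 × 54.94 = 22.9 g.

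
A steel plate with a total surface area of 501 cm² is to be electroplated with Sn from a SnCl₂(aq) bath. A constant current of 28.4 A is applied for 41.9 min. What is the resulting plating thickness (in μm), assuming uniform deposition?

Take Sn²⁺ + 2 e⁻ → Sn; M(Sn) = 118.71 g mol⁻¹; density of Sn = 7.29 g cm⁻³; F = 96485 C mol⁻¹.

120 μm

Q = I·t = 28.40 × 2514.0 = 71400 C; n(e⁻) = 0.7400 mol.
n(Sn) = n(e⁻)/2 = 0.3700 mol, so m = 0.3700 × 118.71 = 43.92 g.
Volume = m/ρ = 43.92 / 7.29 = 6.025 cm³.
Thickness = V/A = 6.025 / 501 = 0.0120 cm = 120 μm.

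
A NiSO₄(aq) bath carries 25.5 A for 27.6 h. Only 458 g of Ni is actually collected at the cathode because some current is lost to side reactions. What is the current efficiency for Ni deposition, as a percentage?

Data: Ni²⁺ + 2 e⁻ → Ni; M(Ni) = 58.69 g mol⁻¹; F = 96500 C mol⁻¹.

59.4 %

Q = I·t = 25.50 × 99360 = 2534000 C; n(e⁻) = 2534000/96500 = 26.26 mol.
Theoretical n(Ni) = n(e⁻)/2 = 13.13 mol, i.e. m_theo = 13.13 × 58.69 = 770.5 g.
Efficiency = m_actual / m_theo = 458 / 770.5 = 59.4 %.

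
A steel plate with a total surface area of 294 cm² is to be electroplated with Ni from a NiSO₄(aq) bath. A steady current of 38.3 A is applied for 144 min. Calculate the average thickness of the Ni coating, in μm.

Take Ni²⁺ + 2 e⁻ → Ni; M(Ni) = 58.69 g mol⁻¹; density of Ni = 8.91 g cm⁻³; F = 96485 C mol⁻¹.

384 μm

Q = I·t = 38.30 × 8640.0 = 330900 C; n(e⁻) = 3.430 mol.
n(Ni) = n(e⁻)/2 = 1.715 mol, so m = 1.715 × 58.69 = 100.6 g.
Volume = m/ρ = 100.6 / 8.91 = 11.30 cm³.
Thickness = V/A = 11.30 / 294 = 0.0384 cm = 384 μm.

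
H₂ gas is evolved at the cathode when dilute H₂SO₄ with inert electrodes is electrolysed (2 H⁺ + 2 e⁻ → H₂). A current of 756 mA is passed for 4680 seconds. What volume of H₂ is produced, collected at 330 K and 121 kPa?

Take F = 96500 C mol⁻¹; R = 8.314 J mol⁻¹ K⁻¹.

Q = I·t = 0.7560 A × 4680.0 s = 3538 C.
n(e⁻) = Q/F = 3538 / 96500 = 0.03666 mol.
2 electrons are transferred per H₂ molecule, so n(H₂) = 0.03666 / 2 = 0.01833 mol.
V = nRT/P = (0.01833 × 8.314 × 330) / (121 × 10³ Pa) = 4.16 × 10⁻⁴ m³ = 0.416 L.

0.416 L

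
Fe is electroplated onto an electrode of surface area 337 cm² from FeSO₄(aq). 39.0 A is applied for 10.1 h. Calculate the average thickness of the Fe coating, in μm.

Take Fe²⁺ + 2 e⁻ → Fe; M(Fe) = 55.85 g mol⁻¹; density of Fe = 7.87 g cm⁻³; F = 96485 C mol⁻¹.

Q = I·t = 39.00 × 36360 = 1418000 C; n(e⁻) = 14.70 mol.
n(Fe) = n(e⁻)/2 = 7.348 mol, so m = 7.348 × 55.85 = 410.4 g.
Volume = m/ρ = 410.4 / 7.87 = 52.15 cm³.
Thickness = V/A = 52.15 / 337 = 0.155 cm = 1550 μm.

1550 μm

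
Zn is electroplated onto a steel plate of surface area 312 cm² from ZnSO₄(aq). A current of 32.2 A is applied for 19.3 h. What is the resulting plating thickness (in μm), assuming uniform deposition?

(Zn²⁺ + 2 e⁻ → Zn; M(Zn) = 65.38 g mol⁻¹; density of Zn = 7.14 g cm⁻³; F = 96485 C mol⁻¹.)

3400 μm

Q = I·t = 32.20 × 69480 = 2237000 C; n(e⁻) = 23.19 mol.
n(Zn) = n(e⁻)/2 = 11.59 mol, so m = 11.59 × 65.38 = 758.0 g.
Volume = m/ρ = 758.0 / 7.14 = 106.2 cm³.
Thickness = V/A = 106.2 / 312 = 0.340 cm = 3400 μm.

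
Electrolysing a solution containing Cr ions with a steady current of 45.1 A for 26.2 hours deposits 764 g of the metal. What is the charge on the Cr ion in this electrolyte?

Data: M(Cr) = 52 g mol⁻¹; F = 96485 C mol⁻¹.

+3

Q = I·t = 45.10 A × 94320 s = 4254000 C, so n(e⁻) = 4254000/96485 = 44.09 mol.
n(Cr) deposited = 764 / 52 = 14.69 mol.
Electrons per atom = n(e⁻)/n(Cr) = 44.09 / 14.69 = 3.00 ≈ 3, so the ion is Cr³⁺.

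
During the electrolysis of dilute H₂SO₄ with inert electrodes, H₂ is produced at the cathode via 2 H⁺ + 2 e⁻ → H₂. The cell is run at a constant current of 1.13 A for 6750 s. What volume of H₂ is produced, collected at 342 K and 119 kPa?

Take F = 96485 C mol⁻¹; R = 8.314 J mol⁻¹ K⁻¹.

0.944 L

Q = I·t = 1.130 A × 6750.0 s = 7627 C.
n(e⁻) = Q/F = 7627 / 96485 = 0.07905 mol.
2 electrons are transferred per H₂ molecule, so n(H₂) = 0.07905 / 2 = 0.03953 mol.
V = nRT/P = (0.03953 × 8.314 × 342) / (119 × 10³ Pa) = 9.44 × 10⁻⁴ m³ = 0.944 L.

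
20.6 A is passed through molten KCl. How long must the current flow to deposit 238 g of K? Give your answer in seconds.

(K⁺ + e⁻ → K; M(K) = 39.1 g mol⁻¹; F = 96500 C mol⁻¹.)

n(K) = m/M = 238 / 39.1 = 6.087 mol.
Each K atom requires 1 electron, so n(e⁻) = 1 × 6.087 = 6.087 mol.
Q = n(e⁻)·F = 6.087 × 96500 = 587400 C.
t = Q/I = 587400 / 20.60 A = 28510 s.

28500 s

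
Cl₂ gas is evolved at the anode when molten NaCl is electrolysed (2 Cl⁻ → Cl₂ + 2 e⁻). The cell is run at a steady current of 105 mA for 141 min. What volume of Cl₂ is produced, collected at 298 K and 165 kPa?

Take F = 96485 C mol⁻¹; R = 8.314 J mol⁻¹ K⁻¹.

Q = I·t = 0.1050 A × 8460.0 s = 888.3 C.
n(e⁻) = Q/F = 888.3 / 96485 = 0.009207 mol.
2 electrons are transferred per Cl₂ molecule, so n(Cl₂) = 0.009207 / 2 = 0.004603 mol.
V = nRT/P = (0.004603 × 8.314 × 298) / (165 × 10³ Pa) = 6.91 × 10⁻⁵ m³ = 0.0691 L.

0.0691 L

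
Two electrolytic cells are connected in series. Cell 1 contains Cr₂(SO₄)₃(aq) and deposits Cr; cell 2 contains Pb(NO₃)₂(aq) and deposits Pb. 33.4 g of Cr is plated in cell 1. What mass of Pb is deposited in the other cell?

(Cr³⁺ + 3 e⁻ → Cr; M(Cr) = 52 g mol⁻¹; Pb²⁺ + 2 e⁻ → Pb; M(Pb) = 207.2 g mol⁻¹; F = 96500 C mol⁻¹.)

n(Cr) = 33.4 / 52 = 0.6423 mol.
Since Cr³⁺ + 3 e⁻ → Cr, n(e⁻) passed = 3 × 0.6423 = 1.927 mol.
Cells in series carry the same charge, so the same 1.927 mol of electrons passes through cell 2.
Pb²⁺ + 2 e⁻ → Pb, so n(Pb) = 1.927 / 2 = 0.9635 mol.
m(Pb) = 0.9635 × 207.2 = 200 g.

200 g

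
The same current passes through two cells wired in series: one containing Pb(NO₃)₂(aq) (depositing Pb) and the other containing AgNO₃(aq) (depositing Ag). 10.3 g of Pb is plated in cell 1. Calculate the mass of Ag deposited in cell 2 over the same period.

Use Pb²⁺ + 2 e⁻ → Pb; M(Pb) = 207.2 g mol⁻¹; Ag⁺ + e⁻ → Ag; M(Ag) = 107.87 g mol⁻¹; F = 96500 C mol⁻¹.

n(Pb) = 10.3 / 207.2 = 0.04971 mol.
Since Pb²⁺ + 2 e⁻ → Pb, n(e⁻) passed = 2 × 0.04971 = 0.09942 mol.
Cells in series carry the same charge, so the same 0.09942 mol of electrons passes through cell 2.
Ag⁺ + e⁻ → Ag, so n(Ag) = 0.09942 / 1 = 0.09942 mol.
m(Ag) = 0.09942 × 107.87 = 10.7 g.

10.7 g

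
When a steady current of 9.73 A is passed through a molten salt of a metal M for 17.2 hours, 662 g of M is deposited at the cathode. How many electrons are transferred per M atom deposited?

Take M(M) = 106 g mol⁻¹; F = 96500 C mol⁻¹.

Q = I·t = 9.730 A × 61920 s = 602500 C, so n(e⁻) = 602500/96500 = 6.243 mol.
n(M) deposited = 662 / 106 = 6.245 mol.
Electrons per atom = n(e⁻)/n(M) = 6.243 / 6.245 = 1.00 ≈ 1, so the ion is M⁺.

1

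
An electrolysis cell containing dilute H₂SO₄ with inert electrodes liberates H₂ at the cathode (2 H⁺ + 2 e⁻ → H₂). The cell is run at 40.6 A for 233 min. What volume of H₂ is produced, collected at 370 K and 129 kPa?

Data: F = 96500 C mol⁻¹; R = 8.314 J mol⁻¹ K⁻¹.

Q = I·t = 40.60 A × 13980 s = 567600 C.
n(e⁻) = Q/F = 567600 / 96500 = 5.882 mol.
2 electrons are transferred per H₂ molecule, so n(H₂) = 5.882 / 2 = 2.941 mol.
V = nRT/P = (2.941 × 8.314 × 370) / (129 × 10³ Pa) = 0.0701 m³ = 70.1 L.

70.1 L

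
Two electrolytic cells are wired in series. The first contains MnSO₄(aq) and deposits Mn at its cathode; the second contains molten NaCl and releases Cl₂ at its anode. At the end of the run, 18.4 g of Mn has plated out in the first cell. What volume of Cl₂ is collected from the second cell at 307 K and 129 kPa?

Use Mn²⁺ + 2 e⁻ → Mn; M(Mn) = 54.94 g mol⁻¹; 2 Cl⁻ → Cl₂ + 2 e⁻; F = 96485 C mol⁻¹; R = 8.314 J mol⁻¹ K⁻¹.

n(Mn) = 18.4 / 54.94 = 0.3349 mol, so n(e⁻) = 2 × 0.3349 = 0.6698 mol.
The cells are in series, so the same 0.6698 mol of electrons passes through the second cell.
2 Cl⁻ → Cl₂ + 2 e⁻ — 2 mol e⁻ per mol Cl₂, so n(Cl₂) = 0.6698/2 = 0.3349 mol.
V = nRT/P = (0.3349 × 8.314 × 307) / (129 × 10³) = 0.00663 m³ = 6.63 L.

6.63 L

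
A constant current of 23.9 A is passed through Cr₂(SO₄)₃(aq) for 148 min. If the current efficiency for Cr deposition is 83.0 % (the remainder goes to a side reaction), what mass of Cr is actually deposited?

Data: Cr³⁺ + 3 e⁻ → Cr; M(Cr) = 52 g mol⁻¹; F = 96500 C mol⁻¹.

Q = I·t = 23.90 × 8880.0 = 212200 C.
n(e⁻) = 212200/96500 = 2.199 mol; theoretically n(Cr) = 2.199/3 = 0.7331 mol, m_theo = 38.12 g.
At 83.0 % efficiency, m_actual = 0.830 × 38.12 = 31.6 g.

31.6 g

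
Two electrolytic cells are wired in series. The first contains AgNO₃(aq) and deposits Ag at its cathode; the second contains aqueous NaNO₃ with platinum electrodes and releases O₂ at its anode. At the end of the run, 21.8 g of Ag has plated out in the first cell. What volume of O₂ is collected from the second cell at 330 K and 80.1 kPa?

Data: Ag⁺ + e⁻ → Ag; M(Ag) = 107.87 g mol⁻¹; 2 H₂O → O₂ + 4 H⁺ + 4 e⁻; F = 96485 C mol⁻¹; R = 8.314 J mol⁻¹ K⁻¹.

n(Ag) = 21.8 / 107.87 = 0.2021 mol, so n(e⁻) = 1 × 0.2021 = 0.2021 mol.
The cells are in series, so the same 0.2021 mol of electrons passes through the second cell.
2 H₂O → O₂ + 4 H⁺ + 4 e⁻ — 4 mol e⁻ per mol O₂, so n(O₂) = 0.2021/4 = 0.05052 mol.
V = nRT/P = (0.05052 × 8.314 × 330) / (80.1 × 10³) = 0.00173 m³ = 1.73 L.

1.73 L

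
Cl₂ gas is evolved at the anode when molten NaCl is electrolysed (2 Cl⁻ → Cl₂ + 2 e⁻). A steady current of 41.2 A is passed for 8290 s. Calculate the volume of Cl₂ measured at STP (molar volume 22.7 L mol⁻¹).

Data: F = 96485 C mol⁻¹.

Q = I·t = 41.20 A × 8290.0 s = 341500 C.
n(e⁻) = Q/F = 341500 / 96485 = 3.540 mol.
2 electrons are transferred per Cl₂ molecule, so n(Cl₂) = 3.540 / 2 = 1.770 mol.
V = n × V_m = 1.770 × 22.7 = 40.2 L.

40.2 L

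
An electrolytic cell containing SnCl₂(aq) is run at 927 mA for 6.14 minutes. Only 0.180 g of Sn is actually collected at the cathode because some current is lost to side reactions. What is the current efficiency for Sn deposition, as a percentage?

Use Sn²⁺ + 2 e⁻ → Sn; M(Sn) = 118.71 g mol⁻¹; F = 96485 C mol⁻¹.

85.7 %

Q = I·t = 0.9270 × 368.40 = 341.5 C; n(e⁻) = 341.5/96485 = 0.003539 mol.
Theoretical n(Sn) = n(e⁻)/2 = 0.001770 mol, i.e. m_theo = 0.001770 × 118.71 = 0.2101 g.
Efficiency = m_actual / m_theo = 0.180 / 0.2101 = 85.7 %.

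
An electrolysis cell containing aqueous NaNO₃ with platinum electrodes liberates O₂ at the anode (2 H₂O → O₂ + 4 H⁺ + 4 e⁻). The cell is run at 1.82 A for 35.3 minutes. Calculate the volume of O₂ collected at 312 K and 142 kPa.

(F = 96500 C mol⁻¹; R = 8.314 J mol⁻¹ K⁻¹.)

0.182 L

Q = I·t = 1.820 A × 2118.0 s = 3855 C.
n(e⁻) = Q/F = 3855 / 96500 = 0.03995 mol.
4 electrons are transferred per O₂ molecule, so n(O₂) = 0.03995 / 4 = 0.009986 mol.
V = nRT/P = (0.009986 × 8.314 × 312) / (142 × 10³ Pa) = 1.82 × 10⁻⁴ m³ = 0.182 L.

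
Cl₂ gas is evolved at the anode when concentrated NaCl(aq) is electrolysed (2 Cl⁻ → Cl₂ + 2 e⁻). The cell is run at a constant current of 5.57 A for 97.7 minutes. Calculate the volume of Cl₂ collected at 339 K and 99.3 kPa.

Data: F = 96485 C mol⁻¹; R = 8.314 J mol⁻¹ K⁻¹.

Q = I·t = 5.570 A × 5862.0 s = 32650 C.
n(e⁻) = Q/F = 32650 / 96485 = 0.3384 mol.
2 electrons are transferred per Cl₂ molecule, so n(Cl₂) = 0.3384 / 2 = 0.1692 mol.
V = nRT/P = (0.1692 × 8.314 × 339) / (99.3 × 10³ Pa) = 0.00480 m³ = 4.80 L.

4.80 L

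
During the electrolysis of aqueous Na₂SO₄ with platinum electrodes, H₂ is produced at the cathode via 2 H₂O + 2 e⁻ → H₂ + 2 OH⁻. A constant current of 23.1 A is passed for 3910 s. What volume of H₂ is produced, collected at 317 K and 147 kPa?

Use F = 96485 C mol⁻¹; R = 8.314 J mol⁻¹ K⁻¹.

Q = I·t = 23.10 A × 3910.0 s = 90320 C.
n(e⁻) = Q/F = 90320 / 96485 = 0.9361 mol.
2 electrons are transferred per H₂ molecule, so n(H₂) = 0.9361 / 2 = 0.4681 mol.
V = nRT/P = (0.4681 × 8.314 × 317) / (147 × 10³ Pa) = 0.00839 m³ = 8.39 L.

8.39 L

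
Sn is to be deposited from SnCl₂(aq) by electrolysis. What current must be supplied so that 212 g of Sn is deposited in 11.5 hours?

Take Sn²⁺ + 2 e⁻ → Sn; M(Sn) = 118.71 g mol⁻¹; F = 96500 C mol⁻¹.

n(Sn) = 212 / 118.71 = 1.786 mol.
n(e⁻) = 2 × 1.786 = 3.572 mol.
Q = n(e⁻)·F = 3.572 × 96500 = 344700 C.
I = Q/t = 344700 / 41400 s = 8.33 A.

8.33 A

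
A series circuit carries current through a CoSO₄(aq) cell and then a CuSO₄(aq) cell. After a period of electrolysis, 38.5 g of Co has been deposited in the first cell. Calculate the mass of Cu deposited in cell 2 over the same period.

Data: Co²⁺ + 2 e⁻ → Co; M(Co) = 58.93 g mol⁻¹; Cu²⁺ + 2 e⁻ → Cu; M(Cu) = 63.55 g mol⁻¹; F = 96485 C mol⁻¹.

n(Co) = 38.5 / 58.93 = 0.6533 mol.
Since Co²⁺ + 2 e⁻ → Co, n(e⁻) passed = 2 × 0.6533 = 1.307 mol.
Cells in series carry the same charge, so the same 1.307 mol of electrons passes through cell 2.
Cu²⁺ + 2 e⁻ → Cu, so n(Cu) = 1.307 / 2 = 0.6533 mol.
m(Cu) = 0.6533 × 63.55 = 41.5 g.

41.5 g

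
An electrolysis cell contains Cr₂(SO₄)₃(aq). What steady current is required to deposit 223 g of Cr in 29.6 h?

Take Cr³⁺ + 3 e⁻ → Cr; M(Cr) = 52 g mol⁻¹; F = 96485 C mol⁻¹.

n(Cr) = 223 / 52 = 4.288 mol.
n(e⁻) = 3 × 4.288 = 12.87 mol.
Q = n(e⁻)·F = 12.87 × 96485 = 1241000 C.
I = Q/t = 1241000 / 106560 s = 11.6 A.

11.6 A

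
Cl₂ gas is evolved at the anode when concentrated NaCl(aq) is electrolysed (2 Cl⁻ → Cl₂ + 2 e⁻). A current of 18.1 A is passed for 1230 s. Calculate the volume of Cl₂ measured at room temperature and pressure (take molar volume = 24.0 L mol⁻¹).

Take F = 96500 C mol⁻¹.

2.77 L

Q = I·t = 18.10 A × 1230.0 s = 22260 C.
n(e⁻) = Q/F = 22260 / 96500 = 0.2307 mol.
2 electrons are transferred per Cl₂ molecule, so n(Cl₂) = 0.2307 / 2 = 0.1154 mol.
V = n × V_m = 0.1154 × 24.0 = 2.77 L.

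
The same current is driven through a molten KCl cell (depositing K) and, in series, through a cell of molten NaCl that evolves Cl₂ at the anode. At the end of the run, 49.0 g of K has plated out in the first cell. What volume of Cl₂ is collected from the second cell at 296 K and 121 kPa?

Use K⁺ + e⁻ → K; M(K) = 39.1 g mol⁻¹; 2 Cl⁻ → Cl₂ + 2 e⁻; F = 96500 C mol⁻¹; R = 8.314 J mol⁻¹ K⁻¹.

n(K) = 49.0 / 39.1 = 1.253 mol, so n(e⁻) = 1 × 1.253 = 1.253 mol.
The cells are in series, so the same 1.253 mol of electrons passes through the second cell.
2 Cl⁻ → Cl₂ + 2 e⁻ — 2 mol e⁻ per mol Cl₂, so n(Cl₂) = 1.253/2 = 0.6266 mol.
V = nRT/P = (0.6266 × 8.314 × 296) / (121 × 10³) = 0.0127 m³ = 12.7 L.

12.7 L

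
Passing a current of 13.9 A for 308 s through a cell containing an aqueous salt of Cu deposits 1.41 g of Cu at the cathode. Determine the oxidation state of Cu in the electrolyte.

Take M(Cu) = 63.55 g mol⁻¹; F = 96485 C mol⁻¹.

+2

Q = I·t = 13.90 A × 308.00 s = 4281 C, so n(e⁻) = 4281/96485 = 0.04437 mol.
n(Cu) deposited = 1.41 / 63.55 = 0.02219 mol.
Electrons per atom = n(e⁻)/n(Cu) = 0.04437 / 0.02219 = 2.00 ≈ 2, so the ion is Cu²⁺.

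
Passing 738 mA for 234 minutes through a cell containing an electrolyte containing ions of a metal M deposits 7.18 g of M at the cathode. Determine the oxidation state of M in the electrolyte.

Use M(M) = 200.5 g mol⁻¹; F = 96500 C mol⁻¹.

Q = I·t = 0.7380 A × 14040 s = 10360 C, so n(e⁻) = 10360/96500 = 0.1074 mol.
n(M) deposited = 7.18 / 200.5 = 0.03581 mol.
Electrons per atom = n(e⁻)/n(M) = 0.1074 / 0.03581 = 3.00 ≈ 3, so the ion is M³⁺.

+3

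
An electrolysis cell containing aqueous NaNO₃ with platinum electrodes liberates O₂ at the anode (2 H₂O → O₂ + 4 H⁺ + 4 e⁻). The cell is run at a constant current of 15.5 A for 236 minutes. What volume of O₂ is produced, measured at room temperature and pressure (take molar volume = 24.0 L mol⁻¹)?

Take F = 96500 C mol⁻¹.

Q = I·t = 15.50 A × 14160 s = 219500 C.
n(e⁻) = Q/F = 219500 / 96500 = 2.274 mol.
4 electrons are transferred per O₂ molecule, so n(O₂) = 2.274 / 4 = 0.5686 mol.
V = n × V_m = 0.5686 × 24.0 = 13.6 L.

13.6 L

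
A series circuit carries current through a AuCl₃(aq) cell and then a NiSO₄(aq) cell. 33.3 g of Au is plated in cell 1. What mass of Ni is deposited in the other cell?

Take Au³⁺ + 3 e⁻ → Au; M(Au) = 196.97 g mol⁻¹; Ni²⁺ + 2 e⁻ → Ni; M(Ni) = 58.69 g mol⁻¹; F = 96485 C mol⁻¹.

14.9 g

n(Au) = 33.3 / 196.97 = 0.1691 mol.
Since Au³⁺ + 3 e⁻ → Au, n(e⁻) passed = 3 × 0.1691 = 0.5072 mol.
Cells in series carry the same charge, so the same 0.5072 mol of electrons passes through cell 2.
Ni²⁺ + 2 e⁻ → Ni, so n(Ni) = 0.5072 / 2 = 0.2536 mol.
m(Ni) = 0.2536 × 58.69 = 14.9 g.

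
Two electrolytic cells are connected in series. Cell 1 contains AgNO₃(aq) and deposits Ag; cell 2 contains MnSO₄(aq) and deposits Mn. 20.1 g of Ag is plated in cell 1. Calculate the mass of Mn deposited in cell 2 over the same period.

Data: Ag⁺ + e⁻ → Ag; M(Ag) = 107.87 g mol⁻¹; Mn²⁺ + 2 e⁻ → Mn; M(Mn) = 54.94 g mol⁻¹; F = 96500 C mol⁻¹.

n(Ag) = 20.1 / 107.87 = 0.1863 mol.
Since Ag⁺ + e⁻ → Ag, n(e⁻) passed = 1 × 0.1863 = 0.1863 mol.
Cells in series carry the same charge, so the same 0.1863 mol of electrons passes through cell 2.
Mn²⁺ + 2 e⁻ → Mn, so n(Mn) = 0.1863 / 2 = 0.09317 mol.
m(Mn) = 0.09317 × 54.94 = 5.12 g.

5.12 g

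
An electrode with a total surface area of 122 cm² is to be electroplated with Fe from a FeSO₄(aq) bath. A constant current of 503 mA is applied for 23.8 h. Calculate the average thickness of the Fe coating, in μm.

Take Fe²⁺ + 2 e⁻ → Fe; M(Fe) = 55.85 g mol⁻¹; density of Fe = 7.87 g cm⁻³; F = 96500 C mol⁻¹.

130 μm

Q = I·t = 0.5030 × 85680 = 43100 C; n(e⁻) = 0.4466 mol.
n(Fe) = n(e⁻)/2 = 0.2233 mol, so m = 0.2233 × 55.85 = 12.47 g.
Volume = m/ρ = 12.47 / 7.87 = 1.585 cm³.
Thickness = V/A = 1.585 / 122 = 0.0130 cm = 130 μm.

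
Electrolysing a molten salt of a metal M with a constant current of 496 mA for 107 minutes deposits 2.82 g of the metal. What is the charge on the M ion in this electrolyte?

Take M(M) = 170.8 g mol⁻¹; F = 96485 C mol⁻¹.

Q = I·t = 0.4960 A × 6420.0 s = 3184 C, so n(e⁻) = 3184/96485 = 0.03300 mol.
n(M) deposited = 2.82 / 170.8 = 0.01651 mol.
Electrons per atom = n(e⁻)/n(M) = 0.03300 / 0.01651 = 2.00 ≈ 2, so the ion is M²⁺.

+2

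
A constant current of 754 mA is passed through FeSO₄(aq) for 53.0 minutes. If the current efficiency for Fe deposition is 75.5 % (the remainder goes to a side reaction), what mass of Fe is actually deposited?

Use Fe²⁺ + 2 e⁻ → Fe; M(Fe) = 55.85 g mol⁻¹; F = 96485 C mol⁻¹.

Q = I·t = 0.7540 × 3180.0 = 2398 C.
n(e⁻) = 2398/96485 = 0.02485 mol; theoretically n(Fe) = 0.02485/2 = 0.01243 mol, m_theo = 0.6940 g.
At 75.5 % efficiency, m_actual = 0.755 × 0.6940 = 0.524 g.

0.524 g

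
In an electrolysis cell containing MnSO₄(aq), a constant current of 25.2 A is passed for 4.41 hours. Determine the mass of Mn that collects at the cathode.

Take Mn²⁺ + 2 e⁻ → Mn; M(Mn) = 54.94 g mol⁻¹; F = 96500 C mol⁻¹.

Q = I·t = 25.20 A × 15876 s = 400100 C.
n(e⁻) = Q/F = 400100 / 96500 = 4.146 mol.
Mn²⁺ + 2 e⁻ → Mn, so n(Mn) = n(e⁻)/2 = 2.073 mol.
m = n·M = 2.073 × 54.94 = 114 g.

114 g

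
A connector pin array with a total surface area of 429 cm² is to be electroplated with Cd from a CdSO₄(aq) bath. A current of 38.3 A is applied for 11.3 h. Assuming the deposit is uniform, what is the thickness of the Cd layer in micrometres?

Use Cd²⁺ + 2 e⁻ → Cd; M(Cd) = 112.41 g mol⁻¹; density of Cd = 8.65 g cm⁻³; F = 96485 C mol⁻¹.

2450 μm

Q = I·t = 38.30 × 40680 = 1558000 C; n(e⁻) = 16.15 mol.
n(Cd) = n(e⁻)/2 = 8.074 mol, so m = 8.074 × 112.41 = 907.6 g.
Volume = m/ρ = 907.6 / 8.65 = 104.9 cm³.
Thickness = V/A = 104.9 / 429 = 0.245 cm = 2450 μm.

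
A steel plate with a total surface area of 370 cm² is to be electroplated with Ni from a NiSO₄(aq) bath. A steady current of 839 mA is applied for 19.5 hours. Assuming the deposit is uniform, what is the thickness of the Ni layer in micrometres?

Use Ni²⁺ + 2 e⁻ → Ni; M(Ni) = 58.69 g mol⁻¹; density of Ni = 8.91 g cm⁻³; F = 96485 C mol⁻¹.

54.3 μm

Q = I·t = 0.8390 × 70200 = 58900 C; n(e⁻) = 0.6104 mol.
n(Ni) = n(e⁻)/2 = 0.3052 mol, so m = 0.3052 × 58.69 = 17.91 g.
Volume = m/ρ = 17.91 / 8.91 = 2.010 cm³.
Thickness = V/A = 2.010 / 370 = 0.00543 cm = 54.3 μm.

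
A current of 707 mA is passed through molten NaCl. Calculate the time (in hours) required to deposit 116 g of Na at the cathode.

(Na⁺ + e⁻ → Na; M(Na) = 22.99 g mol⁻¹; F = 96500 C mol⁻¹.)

n(Na) = m/M = 116 / 22.99 = 5.046 mol.
Each Na atom requires 1 electron, so n(e⁻) = 1 × 5.046 = 5.046 mol.
Q = n(e⁻)·F = 5.046 × 96500 = 486900 C.
t = Q/I = 486900 / 0.7070 A = 688700 s = 191 h.

191 h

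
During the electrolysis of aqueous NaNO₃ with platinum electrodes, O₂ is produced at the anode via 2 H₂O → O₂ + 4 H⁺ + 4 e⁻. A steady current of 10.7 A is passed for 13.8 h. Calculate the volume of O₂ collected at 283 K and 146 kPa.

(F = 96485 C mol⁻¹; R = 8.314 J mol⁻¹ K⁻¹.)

Q = I·t = 10.70 A × 49680 s = 531600 C.
n(e⁻) = Q/F = 531600 / 96485 = 5.509 mol.
4 electrons are transferred per O₂ molecule, so n(O₂) = 5.509 / 4 = 1.377 mol.
V = nRT/P = (1.377 × 8.314 × 283) / (146 × 10³ Pa) = 0.0222 m³ = 22.2 L.

22.2 L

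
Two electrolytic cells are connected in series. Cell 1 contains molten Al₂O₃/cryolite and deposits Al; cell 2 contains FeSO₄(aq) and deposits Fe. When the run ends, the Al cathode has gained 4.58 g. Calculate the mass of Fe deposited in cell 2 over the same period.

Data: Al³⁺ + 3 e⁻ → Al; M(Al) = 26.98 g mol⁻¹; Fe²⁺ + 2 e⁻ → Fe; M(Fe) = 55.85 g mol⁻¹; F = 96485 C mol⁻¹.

n(Al) = 4.58 / 26.98 = 0.1698 mol.
Since Al³⁺ + 3 e⁻ → Al, n(e⁻) passed = 3 × 0.1698 = 0.5093 mol.
Cells in series carry the same charge, so the same 0.5093 mol of electrons passes through cell 2.
Fe²⁺ + 2 e⁻ → Fe, so n(Fe) = 0.5093 / 2 = 0.2546 mol.
m(Fe) = 0.2546 × 55.85 = 14.2 g.

14.2 g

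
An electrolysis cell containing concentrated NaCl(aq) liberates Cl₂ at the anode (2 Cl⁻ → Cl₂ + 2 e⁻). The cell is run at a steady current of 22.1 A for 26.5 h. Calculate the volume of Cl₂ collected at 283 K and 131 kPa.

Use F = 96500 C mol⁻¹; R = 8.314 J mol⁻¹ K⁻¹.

196 L

Q = I·t = 22.10 A × 95400 s = 2108000 C.
n(e⁻) = Q/F = 2108000 / 96500 = 21.85 mol.
2 electrons are transferred per Cl₂ molecule, so n(Cl₂) = 21.85 / 2 = 10.92 mol.
V = nRT/P = (10.92 × 8.314 × 283) / (131 × 10³ Pa) = 0.196 m³ = 196 L.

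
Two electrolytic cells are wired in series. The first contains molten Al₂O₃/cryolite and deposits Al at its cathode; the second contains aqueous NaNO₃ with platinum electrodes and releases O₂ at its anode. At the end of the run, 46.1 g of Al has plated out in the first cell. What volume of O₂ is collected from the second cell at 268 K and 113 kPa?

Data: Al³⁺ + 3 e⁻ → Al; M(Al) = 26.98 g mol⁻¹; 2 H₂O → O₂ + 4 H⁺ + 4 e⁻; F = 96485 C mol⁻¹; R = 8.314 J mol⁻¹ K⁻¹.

n(Al) = 46.1 / 26.98 = 1.709 mol, so n(e⁻) = 3 × 1.709 = 5.126 mol.
The cells are in series, so the same 5.126 mol of electrons passes through the second cell.
2 H₂O → O₂ + 4 H⁺ + 4 e⁻ — 4 mol e⁻ per mol O₂, so n(O₂) = 5.126/4 = 1.282 mol.
V = nRT/P = (1.282 × 8.314 × 268) / (113 × 10³) = 0.0253 m³ = 25.3 L.

25.3 L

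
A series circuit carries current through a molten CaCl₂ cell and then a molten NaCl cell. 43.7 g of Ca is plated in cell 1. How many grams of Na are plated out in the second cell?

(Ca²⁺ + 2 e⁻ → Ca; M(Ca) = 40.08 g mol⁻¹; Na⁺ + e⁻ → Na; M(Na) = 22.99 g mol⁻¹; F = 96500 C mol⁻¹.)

50.1 g

n(Ca) = 43.7 / 40.08 = 1.090 mol.
Since Ca²⁺ + 2 e⁻ → Ca, n(e⁻) passed = 2 × 1.090 = 2.181 mol.
Cells in series carry the same charge, so the same 2.181 mol of electrons passes through cell 2.
Na⁺ + e⁻ → Na, so n(Na) = 2.181 / 1 = 2.181 mol.
m(Na) = 2.181 × 22.99 = 50.1 g.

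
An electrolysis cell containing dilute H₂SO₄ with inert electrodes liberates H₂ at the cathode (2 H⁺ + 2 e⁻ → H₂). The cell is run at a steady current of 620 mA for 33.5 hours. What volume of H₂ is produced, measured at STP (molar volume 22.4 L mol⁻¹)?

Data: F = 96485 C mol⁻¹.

Q = I·t = 0.6200 A × 120600 s = 74770 C.
n(e⁻) = Q/F = 74770 / 96485 = 0.7750 mol.
2 electrons are transferred per H₂ molecule, so n(H₂) = 0.7750 / 2 = 0.3875 mol.
V = n × V_m = 0.3875 × 22.4 = 8.68 L.

8.68 L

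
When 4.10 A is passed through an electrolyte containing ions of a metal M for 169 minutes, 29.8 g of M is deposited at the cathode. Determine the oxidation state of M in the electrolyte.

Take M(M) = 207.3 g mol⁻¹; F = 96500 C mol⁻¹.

+3

Q = I·t = 4.100 A × 10140 s = 41570 C, so n(e⁻) = 41570/96500 = 0.4308 mol.
n(M) deposited = 29.8 / 207.3 = 0.1438 mol.
Electrons per atom = n(e⁻)/n(M) = 0.4308 / 0.1438 = 3.00 ≈ 3, so the ion is M³⁺.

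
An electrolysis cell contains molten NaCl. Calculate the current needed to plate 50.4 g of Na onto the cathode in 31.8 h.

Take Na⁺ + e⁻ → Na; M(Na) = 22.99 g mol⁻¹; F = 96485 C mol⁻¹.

n(Na) = 50.4 / 22.99 = 2.192 mol.
n(e⁻) = 1 × 2.192 = 2.192 mol.
Q = n(e⁻)·F = 2.192 × 96485 = 211500 C.
I = Q/t = 211500 / 114480 s = 1.85 A.

1.85 A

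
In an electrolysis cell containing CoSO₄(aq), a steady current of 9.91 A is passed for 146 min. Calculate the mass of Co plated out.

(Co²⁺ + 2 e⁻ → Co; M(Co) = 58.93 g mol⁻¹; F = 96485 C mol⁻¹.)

Q = I·t = 9.910 A × 8760.0 s = 86810 C.
n(e⁻) = Q/F = 86810 / 96485 = 0.8997 mol.
Co²⁺ + 2 e⁻ → Co, so n(Co) = n(e⁻)/2 = 0.4499 mol.
m = n·M = 0.4499 × 58.93 = 26.5 g.

26.5 g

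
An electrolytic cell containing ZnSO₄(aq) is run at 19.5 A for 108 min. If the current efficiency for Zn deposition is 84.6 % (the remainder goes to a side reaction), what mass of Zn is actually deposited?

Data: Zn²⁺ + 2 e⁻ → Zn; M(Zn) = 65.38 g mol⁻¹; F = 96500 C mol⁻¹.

36.2 g

Q = I·t = 19.50 × 6480.0 = 126400 C.
n(e⁻) = 126400/96500 = 1.309 mol; theoretically n(Zn) = 1.309/2 = 0.6547 mol, m_theo = 42.81 g.
At 84.6 % efficiency, m_actual = 0.846 × 42.81 = 36.2 g.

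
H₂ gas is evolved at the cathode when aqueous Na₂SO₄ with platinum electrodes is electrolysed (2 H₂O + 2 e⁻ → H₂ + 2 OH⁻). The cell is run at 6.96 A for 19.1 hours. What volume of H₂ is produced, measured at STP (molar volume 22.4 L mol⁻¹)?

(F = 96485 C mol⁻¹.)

55.6 L

Q = I·t = 6.960 A × 68760 s = 478600 C.
n(e⁻) = Q/F = 478600 / 96485 = 4.960 mol.
2 electrons are transferred per H₂ molecule, so n(H₂) = 4.960 / 2 = 2.480 mol.
V = n × V_m = 2.480 × 22.4 = 55.6 L.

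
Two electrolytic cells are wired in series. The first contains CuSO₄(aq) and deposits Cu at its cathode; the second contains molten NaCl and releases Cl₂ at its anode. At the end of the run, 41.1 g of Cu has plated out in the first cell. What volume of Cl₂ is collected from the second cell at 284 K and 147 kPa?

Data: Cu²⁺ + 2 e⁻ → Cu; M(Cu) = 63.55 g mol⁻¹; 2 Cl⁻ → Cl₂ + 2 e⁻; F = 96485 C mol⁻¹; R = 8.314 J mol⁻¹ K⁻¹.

n(Cu) = 41.1 / 63.55 = 0.6467 mol, so n(e⁻) = 2 × 0.6467 = 1.293 mol.
The cells are in series, so the same 1.293 mol of electrons passes through the second cell.
2 Cl⁻ → Cl₂ + 2 e⁻ — 2 mol e⁻ per mol Cl₂, so n(Cl₂) = 1.293/2 = 0.6467 mol.
V = nRT/P = (0.6467 × 8.314 × 284) / (147 × 10³) = 0.0104 m³ = 10.4 L.

10.4 L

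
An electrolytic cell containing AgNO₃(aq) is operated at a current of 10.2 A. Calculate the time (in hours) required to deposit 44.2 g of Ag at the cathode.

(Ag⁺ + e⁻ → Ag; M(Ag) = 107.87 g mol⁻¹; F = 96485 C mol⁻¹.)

n(Ag) = m/M = 44.2 / 107.87 = 0.4098 mol.
Each Ag atom requires 1 electron, so n(e⁻) = 1 × 0.4098 = 0.4098 mol.
Q = n(e⁻)·F = 0.4098 × 96485 = 39530 C.
t = Q/I = 39530 / 10.20 A = 3876 s = 1.08 h.

1.08 h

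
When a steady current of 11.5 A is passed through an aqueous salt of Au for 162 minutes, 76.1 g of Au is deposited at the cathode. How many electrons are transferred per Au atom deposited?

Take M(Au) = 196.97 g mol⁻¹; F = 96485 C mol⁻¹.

3

Q = I·t = 11.50 A × 9720.0 s = 111800 C, so n(e⁻) = 111800/96485 = 1.159 mol.
n(Au) deposited = 76.1 / 196.97 = 0.3864 mol.
Electrons per atom = n(e⁻)/n(Au) = 1.159 / 0.3864 = 3.00 ≈ 3, so the ion is Au³⁺.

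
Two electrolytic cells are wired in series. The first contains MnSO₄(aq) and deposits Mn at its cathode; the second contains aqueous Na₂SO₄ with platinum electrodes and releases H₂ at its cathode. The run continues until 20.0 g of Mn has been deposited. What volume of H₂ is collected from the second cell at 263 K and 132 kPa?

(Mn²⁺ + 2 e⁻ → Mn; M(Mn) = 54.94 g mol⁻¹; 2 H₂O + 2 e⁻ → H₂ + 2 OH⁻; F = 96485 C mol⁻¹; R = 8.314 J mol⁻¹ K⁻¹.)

n(Mn) = 20.0 / 54.94 = 0.3640 mol, so n(e⁻) = 2 × 0.3640 = 0.7281 mol.
The cells are in series, so the same 0.7281 mol of electrons passes through the second cell.
2 H₂O + 2 e⁻ → H₂ + 2 OH⁻ — 2 mol e⁻ per mol H₂, so n(H₂) = 0.7281/2 = 0.3640 mol.
V = nRT/P = (0.3640 × 8.314 × 263) / (132 × 10³) = 0.00603 m³ = 6.03 L.

6.03 L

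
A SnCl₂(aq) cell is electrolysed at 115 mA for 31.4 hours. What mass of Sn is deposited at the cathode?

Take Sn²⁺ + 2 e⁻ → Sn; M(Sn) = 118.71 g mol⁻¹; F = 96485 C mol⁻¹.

Q = I·t = 0.1150 A × 113040 s = 13000 C.
n(e⁻) = Q/F = 13000 / 96485 = 0.1347 mol.
Sn²⁺ + 2 e⁻ → Sn, so n(Sn) = n(e⁻)/2 = 0.06737 mol.
m = n·M = 0.06737 × 118.71 = 8.00 g.

8.00 g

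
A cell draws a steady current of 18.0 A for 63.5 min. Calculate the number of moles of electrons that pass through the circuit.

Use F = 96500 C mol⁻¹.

Q = I·t = 18.00 A × 3810.0 s = 68580 C.
n(e⁻) = Q/F = 68580 / 96500 = 0.711 mol.

0.711 mol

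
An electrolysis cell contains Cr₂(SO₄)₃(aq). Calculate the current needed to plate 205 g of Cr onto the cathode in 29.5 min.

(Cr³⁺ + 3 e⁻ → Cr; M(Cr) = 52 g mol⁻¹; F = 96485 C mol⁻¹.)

n(Cr) = 205 / 52 = 3.942 mol.
n(e⁻) = 3 × 3.942 = 11.83 mol.
Q = n(e⁻)·F = 11.83 × 96485 = 1141000 C.
I = Q/t = 1141000 / 1770.0 s = 645 A.

645 A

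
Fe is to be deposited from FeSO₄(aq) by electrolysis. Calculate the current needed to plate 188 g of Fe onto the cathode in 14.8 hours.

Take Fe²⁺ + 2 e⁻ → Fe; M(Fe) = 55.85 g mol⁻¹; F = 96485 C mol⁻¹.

12.2 A

n(Fe) = 188 / 55.85 = 3.366 mol.
n(e⁻) = 2 × 3.366 = 6.732 mol.
Q = n(e⁻)·F = 6.732 × 96485 = 649600 C.
I = Q/t = 649600 / 53280 s = 12.2 A.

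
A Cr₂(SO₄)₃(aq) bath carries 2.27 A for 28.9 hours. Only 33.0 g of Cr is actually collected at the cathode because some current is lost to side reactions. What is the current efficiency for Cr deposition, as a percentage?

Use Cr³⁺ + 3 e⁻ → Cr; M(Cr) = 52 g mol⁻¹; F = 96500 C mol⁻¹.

Q = I·t = 2.270 × 104040 = 236200 C; n(e⁻) = 236200/96500 = 2.447 mol.
Theoretical n(Cr) = n(e⁻)/3 = 0.8158 mol, i.e. m_theo = 0.8158 × 52 = 42.42 g.
Efficiency = m_actual / m_theo = 33.0 / 42.42 = 77.8 %.

77.8 %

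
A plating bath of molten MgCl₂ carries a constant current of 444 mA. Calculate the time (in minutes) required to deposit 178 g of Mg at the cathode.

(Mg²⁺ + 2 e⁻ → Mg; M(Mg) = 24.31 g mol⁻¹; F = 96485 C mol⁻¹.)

53000 min

n(Mg) = m/M = 178 / 24.31 = 7.322 mol.
Each Mg atom requires 2 electrons, so n(e⁻) = 2 × 7.322 = 14.64 mol.
Q = n(e⁻)·F = 14.64 × 96485 = 1413000 C.
t = Q/I = 1413000 / 0.4440 A = 3182000 s = 53000 min.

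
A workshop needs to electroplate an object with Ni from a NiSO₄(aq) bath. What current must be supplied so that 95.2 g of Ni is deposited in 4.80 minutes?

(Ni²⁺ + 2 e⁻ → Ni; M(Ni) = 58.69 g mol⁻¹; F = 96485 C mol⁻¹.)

1090 A

n(Ni) = 95.2 / 58.69 = 1.622 mol.
n(e⁻) = 2 × 1.622 = 3.244 mol.
Q = n(e⁻)·F = 3.244 × 96485 = 313000 C.
I = Q/t = 313000 / 288.00 s = 1090 A.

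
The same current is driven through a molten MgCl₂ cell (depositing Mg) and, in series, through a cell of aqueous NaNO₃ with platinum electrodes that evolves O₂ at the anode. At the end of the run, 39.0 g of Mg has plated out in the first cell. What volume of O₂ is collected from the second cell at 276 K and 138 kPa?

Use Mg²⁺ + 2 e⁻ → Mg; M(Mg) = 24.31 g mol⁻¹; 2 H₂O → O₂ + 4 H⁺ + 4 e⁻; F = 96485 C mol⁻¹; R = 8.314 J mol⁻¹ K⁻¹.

n(Mg) = 39.0 / 24.31 = 1.604 mol, so n(e⁻) = 2 × 1.604 = 3.209 mol.
The cells are in series, so the same 3.209 mol of electrons passes through the second cell.
2 H₂O → O₂ + 4 H⁺ + 4 e⁻ — 4 mol e⁻ per mol O₂, so n(O₂) = 3.209/4 = 0.8021 mol.
V = nRT/P = (0.8021 × 8.314 × 276) / (138 × 10³) = 0.0133 m³ = 13.3 L.

13.3 L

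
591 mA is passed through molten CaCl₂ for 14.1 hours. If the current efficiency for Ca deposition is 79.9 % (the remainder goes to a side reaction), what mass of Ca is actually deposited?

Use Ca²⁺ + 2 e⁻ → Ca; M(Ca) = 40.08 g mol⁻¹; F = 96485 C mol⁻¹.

4.98 g

Q = I·t = 0.5910 × 50760 = 30000 C.
n(e⁻) = 30000/96485 = 0.3109 mol; theoretically n(Ca) = 0.3109/2 = 0.1555 mol, m_theo = 6.231 g.
At 79.9 % efficiency, m_actual = 0.799 × 6.231 = 4.98 g.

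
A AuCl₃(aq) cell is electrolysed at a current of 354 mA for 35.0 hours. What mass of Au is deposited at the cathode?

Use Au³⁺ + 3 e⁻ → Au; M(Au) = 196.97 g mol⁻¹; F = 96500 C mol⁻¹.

30.3 g

Q = I·t = 0.3540 A × 126000 s = 44600 C.
n(e⁻) = Q/F = 44600 / 96500 = 0.4622 mol.
Au³⁺ + 3 e⁻ → Au, so n(Au) = n(e⁻)/3 = 0.1541 mol.
m = n·M = 0.1541 × 196.97 = 30.3 g.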